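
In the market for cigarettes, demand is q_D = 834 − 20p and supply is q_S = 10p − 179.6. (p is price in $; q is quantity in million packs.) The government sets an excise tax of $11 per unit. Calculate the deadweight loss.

In inverse form: demand p = 41.7 − 0.05q, supply p = 17.96 + 0.1q.
Competitive equilibrium: 41.7 − 0.05q = 17.96 + 0.1q → q* = 158.2667, p* = 33.7867.
With the tax, the buyer price exceeds the seller price by 11: (41.7 − 0.05q) − (17.96 + 0.1q) = 11 → q' = 84.9333.
Δq = 158.2667 − 84.9333 = 73.3334; the wedge equals the tax, 11.
The triangle = ½ × 73.3334 × 11 = $403.33 million.

$403.33 million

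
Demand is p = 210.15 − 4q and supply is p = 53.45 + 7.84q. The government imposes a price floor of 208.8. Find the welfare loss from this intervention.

Competitive equilibrium: 210.15 − 4q = 53.45 + 7.84q → q* = 13.2348, p* = 157.2108.
At the floor p = 208.8, quantity demanded = (210.15 − 208.8)/4 = 0.3375.
Sellers' marginal cost at q' = 0.3375: 53.45 + 7.84·0.3375 = 56.096.
Δq = 13.2348 − 0.3375 = 12.8973; wedge = 208.8 − 56.096 = 152.704.
Welfare loss = ½ × 12.8973 × 152.704 = 984.73.

984.73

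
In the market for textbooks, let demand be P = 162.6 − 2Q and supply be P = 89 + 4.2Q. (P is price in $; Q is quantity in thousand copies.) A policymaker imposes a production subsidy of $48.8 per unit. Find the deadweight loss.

Competitive equilibrium: 162.6 − 2Q = 89 + 4.2Q → Q* = 11.871, P* = 138.8581.
The subsidy lowers effective supply by 48.8: P = 40.2 + 4.2Q.
New quantity: 162.6 − 2Q = 40.2 + 4.2Q → Q' = 19.7419.
Overproduction ΔQ = 19.7419 − 11.871 = 7.8709; wedge = subsidy = 48.8.
Deadweight loss = ½ × 7.8709 × 48.8 = $192.05 thousand.

$192.05 thousand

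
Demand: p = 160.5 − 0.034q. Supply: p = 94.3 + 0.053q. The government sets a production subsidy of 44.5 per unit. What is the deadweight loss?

11380.75

Competitive equilibrium: 160.5 − 0.034q = 94.3 + 0.053q → q* = 760.9195, p* = 134.6287.
The subsidy lowers effective supply by 44.5: p = 49.8 + 0.053q.
New quantity: 160.5 − 0.034q = 49.8 + 0.053q → q' = 1272.4138.
Overproduction Δq = 1272.4138 − 760.9195 = 511.4943; wedge = subsidy = 44.5.
Welfare loss = ½ × 511.4943 × 44.5 = 11380.75.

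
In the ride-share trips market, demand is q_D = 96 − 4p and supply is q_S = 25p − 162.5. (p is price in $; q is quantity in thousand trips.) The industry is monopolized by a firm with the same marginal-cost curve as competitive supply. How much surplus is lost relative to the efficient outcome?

In inverse form: demand p = 24 − 0.25q, supply p = 6.5 + 0.04q.
Competitive equilibrium: 24 − 0.25q = 6.5 + 0.04q → q* = 60.3448, p* = 8.9138.
Marginal revenue: MR = 24 − 0.5q. Set MR = MC: 24 − 0.5q = 6.5 + 0.04q → q_m = 32.4074.
Price p_m = 24 − 0.25·32.4074 = 15.8982; MC(q_m) = 6.5 + 0.04·32.4074 = 7.7963.
Competitive q* = 60.3448, so Δq = 27.9374; wedge = 15.8982 − 7.7963 = 8.1019.
Deadweight loss = ½ × 27.9374 × 8.1019 = $113.17 thousand.

$113.17 thousand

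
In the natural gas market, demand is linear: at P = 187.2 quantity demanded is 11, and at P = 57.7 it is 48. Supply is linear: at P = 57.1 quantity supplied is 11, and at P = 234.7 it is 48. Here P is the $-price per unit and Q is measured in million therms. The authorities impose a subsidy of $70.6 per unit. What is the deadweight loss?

$300.26 million

Demand slope = (57.7 − 187.2)/(48 − 11) = −3.5, so P = 225.7 − 3.5Q.
Supply slope = (234.7 − 57.1)/(48 − 11) = 4.8, so P = 4.3 + 4.8Q.
Competitive equilibrium: 225.7 − 3.5Q = 4.3 + 4.8Q → Q* = 26.6747, P* = 132.3386.
The subsidy lowers effective supply by 70.6: P = 4.8Q − 66.3.
New quantity: 225.7 − 3.5Q = 4.8Q − 66.3 → Q' = 35.1807.
Overproduction ΔQ = 35.1807 − 26.6747 = 8.506; wedge = subsidy = 70.6.
Deadweight loss = ½ × 8.506 × 70.6 = $300.26 million.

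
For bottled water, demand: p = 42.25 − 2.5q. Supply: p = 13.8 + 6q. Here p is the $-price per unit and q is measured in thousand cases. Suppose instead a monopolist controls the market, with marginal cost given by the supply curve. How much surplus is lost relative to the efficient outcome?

$2.46 thousand

Competitive equilibrium: 42.25 − 2.5q = 13.8 + 6q → q* = 3.3471, p* = 33.8824.
Marginal revenue: MR = 42.25 − 5q. Set MR = MC: 42.25 − 5q = 13.8 + 6q → q_m = 2.5864.
Price p_m = 42.25 − 2.5·2.5864 = 35.784; MC(q_m) = 13.8 + 6·2.5864 = 29.3184.
Competitive q* = 3.3471, so Δq = 0.7607; wedge = 35.784 − 29.3184 = 6.4656.
Welfare loss = ½ × 0.7607 × 6.4656 = $2.46 thousand.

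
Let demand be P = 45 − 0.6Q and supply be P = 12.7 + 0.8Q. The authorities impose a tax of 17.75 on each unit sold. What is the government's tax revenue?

Competitive equilibrium: 45 − 0.6Q = 12.7 + 0.8Q → Q* = 23.0714, P* = 31.1571.
With the tax, the buyer price exceeds the seller price by 17.75: (45 − 0.6Q) − (12.7 + 0.8Q) = 17.75 → Q' = 10.3929.
Tax revenue = 17.75 × 10.3929 = 184.47.

184.47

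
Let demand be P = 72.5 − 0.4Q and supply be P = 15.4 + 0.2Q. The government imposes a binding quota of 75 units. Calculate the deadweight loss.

122.01

Competitive equilibrium: 72.5 − 0.4Q = 15.4 + 0.2Q → Q* = 95.1667, P* = 34.4333.
At Q = 75: demand price = 72.5 − 0.4·75 = 42.5; supply price = 15.4 + 0.2·75 = 30.4.
ΔQ = 95.1667 − 75 = 20.1667; wedge = 42.5 − 30.4 = 12.1.
Welfare loss = ½ × 20.1667 × 12.1 = 122.01.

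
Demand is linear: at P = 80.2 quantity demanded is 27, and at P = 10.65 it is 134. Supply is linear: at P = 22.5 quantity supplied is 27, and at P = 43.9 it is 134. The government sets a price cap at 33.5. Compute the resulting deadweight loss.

Demand slope = (10.65 − 80.2)/(134 − 27) = −0.65, so P = 97.75 − 0.65Q.
Supply slope = (43.9 − 22.5)/(134 − 27) = 0.2, so P = 17.1 + 0.2Q.
Competitive equilibrium: 97.75 − 0.65Q = 17.1 + 0.2Q → Q* = 94.8824, P* = 36.0765.
At the ceiling P = 33.5, quantity supplied = (33.5 − 17.1)/0.2 = 82.
Willingness to pay at Q' = 82: 97.75 − 0.65·82 = 44.45.
ΔQ = 94.8824 − 82 = 12.8824; wedge = 44.45 − 33.5 = 10.95.
Welfare loss = ½ × 12.8824 × 10.95 = 70.53.

70.53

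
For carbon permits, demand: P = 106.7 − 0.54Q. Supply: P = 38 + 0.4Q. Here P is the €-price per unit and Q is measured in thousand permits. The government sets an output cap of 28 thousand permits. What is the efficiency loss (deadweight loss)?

Competitive equilibrium: 106.7 − 0.54Q = 38 + 0.4Q → Q* = 73.0851, P* = 67.234.
At Q = 28: demand price = 106.7 − 0.54·28 = 91.58; supply price = 38 + 0.4·28 = 49.2.
ΔQ = 73.0851 − 28 = 45.0851; wedge = 91.58 − 49.2 = 42.38.
Deadweight loss = ½ × 45.0851 × 42.38 = €955.35 thousand.

€955.35 thousand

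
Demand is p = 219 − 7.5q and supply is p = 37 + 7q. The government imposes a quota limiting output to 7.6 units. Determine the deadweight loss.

Competitive equilibrium: 219 − 7.5q = 37 + 7q → q* = 12.5517, p* = 124.8621.
At q = 7.6: demand price = 219 − 7.5·7.6 = 162; supply price = 37 + 7·7.6 = 90.2.
Δq = 12.5517 − 7.6 = 4.9517; wedge = 162 − 90.2 = 71.8.
Welfare loss = ½ × 4.9517 × 71.8 = 177.77.

177.77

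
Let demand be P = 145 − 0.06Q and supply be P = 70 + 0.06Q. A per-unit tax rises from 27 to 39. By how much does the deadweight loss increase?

Competitive equilibrium: 145 − 0.06Q = 70 + 0.06Q → Q* = 625, P* = 107.5.
For a per-unit tax t: ΔQ = t/0.12, so DWL = ½·t·(t/0.12) = t²/0.24.
At t = 27: DWL = 3037.5. At t = 39: DWL = 6337.5.
Increase = 6337.5 − 3037.5 = 3300.

3300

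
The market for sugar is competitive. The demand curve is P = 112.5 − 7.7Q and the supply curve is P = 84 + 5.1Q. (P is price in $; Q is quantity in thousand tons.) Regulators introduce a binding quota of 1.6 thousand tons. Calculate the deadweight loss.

Competitive equilibrium: 112.5 − 7.7Q = 84 + 5.1Q → Q* = 2.2266, P* = 95.3555.
At Q = 1.6: demand price = 112.5 − 7.7·1.6 = 100.18; supply price = 84 + 5.1·1.6 = 92.16.
ΔQ = 2.2266 − 1.6 = 0.6266; wedge = 100.18 − 92.16 = 8.02.
The triangle = ½ × 0.6266 × 8.02 = $2.51 thousand.

$2.51 thousand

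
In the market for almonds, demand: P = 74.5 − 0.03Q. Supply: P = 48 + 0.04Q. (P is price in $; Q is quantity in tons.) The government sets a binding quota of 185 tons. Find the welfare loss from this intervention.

$1311.45

Competitive equilibrium: 74.5 − 0.03Q = 48 + 0.04Q → Q* = 378.5714, P* = 63.1429.
At Q = 185: demand price = 74.5 − 0.03·185 = 68.95; supply price = 48 + 0.04·185 = 55.4.
ΔQ = 378.5714 − 185 = 193.5714; wedge = 68.95 − 55.4 = 13.55.
The triangle = ½ × 193.5714 × 13.55 = $1311.45.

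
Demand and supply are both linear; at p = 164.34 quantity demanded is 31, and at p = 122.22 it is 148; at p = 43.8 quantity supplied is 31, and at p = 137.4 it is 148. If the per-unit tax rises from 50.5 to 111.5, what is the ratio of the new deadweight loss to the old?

4.875

Demand slope = (122.22 − 164.34)/(148 − 31) = −0.36, so p = 175.5 − 0.36q.
Supply slope = (137.4 − 43.8)/(148 − 31) = 0.8, so p = 19 + 0.8q.
Competitive equilibrium: 175.5 − 0.36q = 19 + 0.8q → q* = 134.9138, p* = 126.931.
For a per-unit tax t: Δq = t/1.16, so DWL = ½·t·(t/1.16) = t²/2.32.
At t = 50.5: DWL = 1099.246. At t = 111.5: DWL = 5358.728.
Ratio = (111.5/50.5)² = 4.875.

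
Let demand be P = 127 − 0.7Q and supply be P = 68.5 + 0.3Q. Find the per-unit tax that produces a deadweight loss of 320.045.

Competitive equilibrium: 127 − 0.7Q = 68.5 + 0.3Q → Q* = 58.5, P* = 86.05.
A tax t gives ΔQ = t/1 and wedge t, so DWL = t²/2.
t²/2 = 320.045 → t² = 640.09 → t = 25.3.

25.3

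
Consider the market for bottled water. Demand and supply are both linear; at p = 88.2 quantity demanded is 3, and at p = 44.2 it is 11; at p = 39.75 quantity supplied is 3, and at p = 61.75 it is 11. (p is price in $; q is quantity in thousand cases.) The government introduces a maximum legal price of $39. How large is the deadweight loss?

Demand slope = (44.2 − 88.2)/(11 − 3) = −5.5, so p = 104.7 − 5.5q.
Supply slope = (61.75 − 39.75)/(11 − 3) = 2.75, so p = 31.5 + 2.75q.
Competitive equilibrium: 104.7 − 5.5q = 31.5 + 2.75q → q* = 8.8727, p* = 55.9.
At the ceiling p = 39, quantity supplied = (39 − 31.5)/2.75 = 2.7273.
Willingness to pay at q' = 2.7273: 104.7 − 5.5·2.7273 = 89.6999.
Δq = 8.8727 − 2.7273 = 6.1454; wedge = 89.6999 − 39 = 50.6999.
Deadweight loss = ½ × 6.1454 × 50.6999 = $155.79 thousand.

$155.79 thousand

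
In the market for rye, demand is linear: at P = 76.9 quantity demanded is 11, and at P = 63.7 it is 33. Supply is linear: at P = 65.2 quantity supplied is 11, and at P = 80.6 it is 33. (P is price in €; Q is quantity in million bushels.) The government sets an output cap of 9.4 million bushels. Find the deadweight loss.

Demand slope = (63.7 − 76.9)/(33 − 11) = −0.6, so P = 83.5 − 0.6Q.
Supply slope = (80.6 − 65.2)/(33 − 11) = 0.7, so P = 57.5 + 0.7Q.
Competitive equilibrium: 83.5 − 0.6Q = 57.5 + 0.7Q → Q* = 20, P* = 71.5.
At Q = 9.4: demand price = 83.5 − 0.6·9.4 = 77.86; supply price = 57.5 + 0.7·9.4 = 64.08.
ΔQ = 20 − 9.4 = 10.6; wedge = 77.86 − 64.08 = 13.78.
The triangle = ½ × 10.6 × 13.78 = €73.034 million.

€73.034 million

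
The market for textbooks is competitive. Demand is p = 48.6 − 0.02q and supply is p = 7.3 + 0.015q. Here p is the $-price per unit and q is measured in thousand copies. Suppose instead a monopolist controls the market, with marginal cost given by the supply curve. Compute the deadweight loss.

$3222.08 thousand

Competitive equilibrium: 48.6 − 0.02q = 7.3 + 0.015q → q* = 1180, p* = 25.
Marginal revenue: MR = 48.6 − 0.04q. Set MR = MC: 48.6 − 0.04q = 7.3 + 0.015q → q_m = 750.90909.
Price p_m = 48.6 − 0.02·750.90909 = 33.58182; MC(q_m) = 7.3 + 0.015·750.90909 = 18.56364.
Competitive q* = 1180, so Δq = 429.09091; wedge = 33.58182 − 18.56364 = 15.01818.
DWL = ½ × 429.09091 × 15.01818 = $3222.08 thousand.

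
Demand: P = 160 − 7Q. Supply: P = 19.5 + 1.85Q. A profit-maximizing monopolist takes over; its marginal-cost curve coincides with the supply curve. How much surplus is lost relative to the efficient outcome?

Competitive equilibrium: 160 − 7Q = 19.5 + 1.85Q → Q* = 15.8757, P* = 48.8701.
Marginal revenue: MR = 160 − 14Q. Set MR = MC: 160 − 14Q = 19.5 + 1.85Q → Q_m = 8.8644.
Price P_m = 160 − 7·8.8644 = 97.9492; MC(Q_m) = 19.5 + 1.85·8.8644 = 35.8991.
Competitive Q* = 15.8757, so ΔQ = 7.0113; wedge = 97.9492 − 35.8991 = 62.0501.
Welfare loss = ½ × 7.0113 × 62.0501 = 217.53.

217.53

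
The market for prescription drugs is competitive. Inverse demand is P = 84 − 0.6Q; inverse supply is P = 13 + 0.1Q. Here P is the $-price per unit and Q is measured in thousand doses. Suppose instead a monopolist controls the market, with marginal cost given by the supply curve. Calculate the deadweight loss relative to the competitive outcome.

Competitive equilibrium: 84 − 0.6Q = 13 + 0.1Q → Q* = 101.4286, P* = 23.1429.
Marginal revenue: MR = 84 − 1.2Q. Set MR = MC: 84 − 1.2Q = 13 + 0.1Q → Q_m = 54.6154.
Price P_m = 84 − 0.6·54.6154 = 51.2308; MC(Q_m) = 13 + 0.1·54.6154 = 18.4615.
Competitive Q* = 101.4286, so ΔQ = 46.8132; wedge = 51.2308 − 18.4615 = 32.7693.
Deadweight loss = ½ × 46.8132 × 32.7693 = $767.02 thousand.

$767.02 thousand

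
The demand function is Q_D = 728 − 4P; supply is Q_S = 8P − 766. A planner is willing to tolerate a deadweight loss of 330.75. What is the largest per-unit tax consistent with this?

15.75

In inverse form: demand P = 182 − 0.25Q, supply P = 95.75 + 0.125Q.
Competitive equilibrium: 182 − 0.25Q = 95.75 + 0.125Q → Q* = 230, P* = 124.5.
A tax t gives ΔQ = t/0.375 and wedge t, so DWL = t²/0.75.
t²/0.75 = 330.75 → t² = 248.0625 → t = 15.75.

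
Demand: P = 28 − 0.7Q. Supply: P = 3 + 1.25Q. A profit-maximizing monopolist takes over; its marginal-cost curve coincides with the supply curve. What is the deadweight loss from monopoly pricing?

11.18

Competitive equilibrium: 28 − 0.7Q = 3 + 1.25Q → Q* = 12.8205, P* = 19.0256.
Marginal revenue: MR = 28 − 1.4Q. Set MR = MC: 28 − 1.4Q = 3 + 1.25Q → Q_m = 9.434.
Price P_m = 28 − 0.7·9.434 = 21.3962; MC(Q_m) = 3 + 1.25·9.434 = 14.7925.
Competitive Q* = 12.8205, so ΔQ = 3.3865; wedge = 21.3962 − 14.7925 = 6.6037.
Welfare loss = ½ × 3.3865 × 6.6037 = 11.18.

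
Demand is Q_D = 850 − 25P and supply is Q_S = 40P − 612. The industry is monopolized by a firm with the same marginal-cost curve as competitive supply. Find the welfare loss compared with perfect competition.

In inverse form: demand P = 34 − 0.04Q, supply P = 15.3 + 0.025Q.
Competitive equilibrium: 34 − 0.04Q = 15.3 + 0.025Q → Q* = 287.6923, P* = 22.4923.
Marginal revenue: MR = 34 − 0.08Q. Set MR = MC: 34 − 0.08Q = 15.3 + 0.025Q → Q_m = 178.0952.
Price P_m = 34 − 0.04·178.0952 = 26.8762; MC(Q_m) = 15.3 + 0.025·178.0952 = 19.7524.
Competitive Q* = 287.6923, so ΔQ = 109.5971; wedge = 26.8762 − 19.7524 = 7.1238.
DWL = ½ × 109.5971 × 7.1238 = 390.37.

390.37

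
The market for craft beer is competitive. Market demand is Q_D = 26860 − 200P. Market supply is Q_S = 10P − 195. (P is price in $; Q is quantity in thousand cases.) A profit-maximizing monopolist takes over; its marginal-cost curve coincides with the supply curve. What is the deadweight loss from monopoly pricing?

In inverse form: demand P = 134.3 − 0.005Q, supply P = 19.5 + 0.1Q.
Competitive equilibrium: 134.3 − 0.005Q = 19.5 + 0.1Q → Q* = 1093.3333, P* = 128.8333.
Marginal revenue: MR = 134.3 − 0.01Q. Set MR = MC: 134.3 − 0.01Q = 19.5 + 0.1Q → Q_m = 1043.6364.
Price P_m = 134.3 − 0.005·1043.6364 = 129.0818; MC(Q_m) = 19.5 + 0.1·1043.6364 = 123.8636.
Competitive Q* = 1093.3333, so ΔQ = 49.6969; wedge = 129.0818 − 123.8636 = 5.2182.
Deadweight loss = ½ × 49.6969 × 5.2182 = $129.66 thousand.

$129.66 thousand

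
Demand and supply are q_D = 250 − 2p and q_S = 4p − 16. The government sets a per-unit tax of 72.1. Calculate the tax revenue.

4700.92

In inverse form: demand p = 125 − 0.5q, supply p = 4 + 0.25q.
Competitive equilibrium: 125 − 0.5q = 4 + 0.25q → q* = 161.3333, p* = 44.3333.
With the tax, the buyer price exceeds the seller price by 72.1: (125 − 0.5q) − (4 + 0.25q) = 72.1 → q' = 65.2.
Tax revenue = 72.1 × 65.2 = 4700.92.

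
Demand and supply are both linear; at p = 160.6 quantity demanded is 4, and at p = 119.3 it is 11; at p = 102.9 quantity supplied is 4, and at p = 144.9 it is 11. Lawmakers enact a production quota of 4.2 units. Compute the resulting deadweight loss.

Demand slope = (119.3 − 160.6)/(11 − 4) = −5.9, so p = 184.2 − 5.9q.
Supply slope = (144.9 − 102.9)/(11 − 4) = 6, so p = 78.9 + 6q.
Competitive equilibrium: 184.2 − 5.9q = 78.9 + 6q → q* = 8.8487, p* = 131.9924.
At q = 4.2: demand price = 184.2 − 5.9·4.2 = 159.42; supply price = 78.9 + 6·4.2 = 104.1.
Δq = 8.8487 − 4.2 = 4.6487; wedge = 159.42 − 104.1 = 55.32.
Welfare loss = ½ × 4.6487 × 55.32 = 128.58.

128.58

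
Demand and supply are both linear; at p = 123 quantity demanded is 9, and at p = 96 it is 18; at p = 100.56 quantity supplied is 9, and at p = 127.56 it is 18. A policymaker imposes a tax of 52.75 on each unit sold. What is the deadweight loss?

Demand slope = (96 − 123)/(18 − 9) = −3, so p = 150 − 3q.
Supply slope = (127.56 − 100.56)/(18 − 9) = 3, so p = 73.56 + 3q.
Competitive equilibrium: 150 − 3q = 73.56 + 3q → q* = 12.74, p* = 111.78.
With the tax, the buyer price exceeds the seller price by 52.75: (150 − 3q) − (73.56 + 3q) = 52.75 → q' = 3.9483.
Δq = 12.74 − 3.9483 = 8.7917; the wedge equals the tax, 52.75.
The triangle = ½ × 8.7917 × 52.75 = 231.88.

231.88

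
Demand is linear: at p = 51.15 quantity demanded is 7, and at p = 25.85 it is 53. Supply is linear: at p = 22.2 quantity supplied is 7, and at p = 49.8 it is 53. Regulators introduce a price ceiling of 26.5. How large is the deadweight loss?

Demand slope = (25.85 − 51.15)/(53 − 7) = −0.55, so p = 55 − 0.55q.
Supply slope = (49.8 − 22.2)/(53 − 7) = 0.6, so p = 18 + 0.6q.
Competitive equilibrium: 55 − 0.55q = 18 + 0.6q → q* = 32.1739, p* = 37.3043.
At the ceiling p = 26.5, quantity supplied = (26.5 − 18)/0.6 = 14.1667.
Willingness to pay at q' = 14.1667: 55 − 0.55·14.1667 = 47.2083.
Δq = 32.1739 − 14.1667 = 18.0072; wedge = 47.2083 − 26.5 = 20.7083.
The triangle = ½ × 18.0072 × 20.7083 = 186.45.

186.45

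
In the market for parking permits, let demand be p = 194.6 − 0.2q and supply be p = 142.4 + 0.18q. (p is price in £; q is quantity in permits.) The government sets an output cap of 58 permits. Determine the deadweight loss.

Competitive equilibrium: 194.6 − 0.2q = 142.4 + 0.18q → q* = 137.3684, p* = 167.1263.
At q = 58: demand price = 194.6 − 0.2·58 = 183; supply price = 142.4 + 0.18·58 = 152.84.
Δq = 137.3684 − 58 = 79.3684; wedge = 183 − 152.84 = 30.16.
Deadweight loss = ½ × 79.3684 × 30.16 = £1196.88.

£1196.88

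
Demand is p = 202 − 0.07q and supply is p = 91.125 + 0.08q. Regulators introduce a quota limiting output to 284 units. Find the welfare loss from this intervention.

15538.25

Competitive equilibrium: 202 − 0.07q = 91.125 + 0.08q → q* = 739.1667, p* = 150.2583.
At q = 284: demand price = 202 − 0.07·284 = 182.12; supply price = 91.125 + 0.08·284 = 113.845.
Δq = 739.1667 − 284 = 455.1667; wedge = 182.12 − 113.845 = 68.275.
Deadweight loss = ½ × 455.1667 × 68.275 = 15538.25.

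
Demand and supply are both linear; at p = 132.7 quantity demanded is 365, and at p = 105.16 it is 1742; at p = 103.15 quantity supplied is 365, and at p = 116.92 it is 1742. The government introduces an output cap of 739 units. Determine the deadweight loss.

5599.815

Demand slope = (105.16 − 132.7)/(1742 − 365) = −0.02, so p = 140 − 0.02q.
Supply slope = (116.92 − 103.15)/(1742 − 365) = 0.01, so p = 99.5 + 0.01q.
Competitive equilibrium: 140 − 0.02q = 99.5 + 0.01q → q* = 1350, p* = 113.
At q = 739: demand price = 140 − 0.02·739 = 125.22; supply price = 99.5 + 0.01·739 = 106.89.
Δq = 1350 − 739 = 611; wedge = 125.22 − 106.89 = 18.33.
Welfare loss = ½ × 611 × 18.33 = 5599.815.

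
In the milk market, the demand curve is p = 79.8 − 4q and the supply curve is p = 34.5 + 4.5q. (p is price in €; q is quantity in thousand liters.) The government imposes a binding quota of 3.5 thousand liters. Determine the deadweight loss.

Competitive equilibrium: 79.8 − 4q = 34.5 + 4.5q → q* = 5.3294, p* = 58.4824.
At q = 3.5: demand price = 79.8 − 4·3.5 = 65.8; supply price = 34.5 + 4.5·3.5 = 50.25.
Δq = 5.3294 − 3.5 = 1.8294; wedge = 65.8 − 50.25 = 15.55.
Deadweight loss = ½ × 1.8294 × 15.55 = €14.22 thousand.

€14.22 thousand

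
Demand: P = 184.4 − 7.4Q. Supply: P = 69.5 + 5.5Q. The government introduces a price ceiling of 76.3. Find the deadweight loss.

379.51

Competitive equilibrium: 184.4 − 7.4Q = 69.5 + 5.5Q → Q* = 8.907, P* = 118.4884.
At the ceiling P = 76.3, quantity supplied = (76.3 − 69.5)/5.5 = 1.2364.
Willingness to pay at Q' = 1.2364: 184.4 − 7.4·1.2364 = 175.2506.
ΔQ = 8.907 − 1.2364 = 7.6706; wedge = 175.2506 − 76.3 = 98.9506.
DWL = ½ × 7.6706 × 98.9506 = 379.51.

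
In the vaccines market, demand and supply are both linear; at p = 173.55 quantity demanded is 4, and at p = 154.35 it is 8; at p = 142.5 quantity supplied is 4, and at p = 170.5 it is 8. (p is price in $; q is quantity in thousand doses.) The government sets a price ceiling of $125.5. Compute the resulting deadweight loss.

Demand slope = (154.35 − 173.55)/(8 − 4) = −4.8, so p = 192.75 − 4.8q.
Supply slope = (170.5 − 142.5)/(8 − 4) = 7, so p = 114.5 + 7q.
Competitive equilibrium: 192.75 − 4.8q = 114.5 + 7q → q* = 6.6314, p* = 160.9195.
At the ceiling p = 125.5, quantity supplied = (125.5 − 114.5)/7 = 1.5714.
Willingness to pay at q' = 1.5714: 192.75 − 4.8·1.5714 = 185.2073.
Δq = 6.6314 − 1.5714 = 5.06; wedge = 185.2073 − 125.5 = 59.7073.
The triangle = ½ × 5.06 × 59.7073 = $151.06 thousand.

$151.06 thousand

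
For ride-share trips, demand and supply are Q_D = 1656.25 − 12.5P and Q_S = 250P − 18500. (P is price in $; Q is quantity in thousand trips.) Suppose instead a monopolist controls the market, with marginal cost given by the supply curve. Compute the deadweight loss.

In inverse form: demand P = 132.5 − 0.08Q, supply P = 74 + 0.004Q.
Competitive equilibrium: 132.5 − 0.08Q = 74 + 0.004Q → Q* = 696.42857, P* = 76.78571.
Marginal revenue: MR = 132.5 − 0.16Q. Set MR = MC: 132.5 − 0.16Q = 74 + 0.004Q → Q_m = 356.70732.
Price P_m = 132.5 − 0.08·356.70732 = 103.96341; MC(Q_m) = 74 + 0.004·356.70732 = 75.42683.
Competitive Q* = 696.42857, so ΔQ = 339.72125; wedge = 103.96341 − 75.42683 = 28.53658.
Welfare loss = ½ × 339.72125 × 28.53658 = $4847.24 thousand.

$4847.24 thousand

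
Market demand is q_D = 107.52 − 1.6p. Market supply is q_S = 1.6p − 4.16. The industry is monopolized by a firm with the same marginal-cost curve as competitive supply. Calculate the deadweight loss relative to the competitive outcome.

185.47

In inverse form: demand p = 67.2 − 0.625q, supply p = 2.6 + 0.625q.
Competitive equilibrium: 67.2 − 0.625q = 2.6 + 0.625q → q* = 51.68, p* = 34.9.
Marginal revenue: MR = 67.2 − 1.25q. Set MR = MC: 67.2 − 1.25q = 2.6 + 0.625q → q_m = 34.4533.
Price p_m = 67.2 − 0.625·34.4533 = 45.6667; MC(q_m) = 2.6 + 0.625·34.4533 = 24.1333.
Competitive q* = 51.68, so Δq = 17.2267; wedge = 45.6667 − 24.1333 = 21.5334.
Welfare loss = ½ × 17.2267 × 21.5334 = 185.47.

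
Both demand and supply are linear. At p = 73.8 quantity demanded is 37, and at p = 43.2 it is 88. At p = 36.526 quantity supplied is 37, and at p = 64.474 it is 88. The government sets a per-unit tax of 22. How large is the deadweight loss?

Demand slope = (43.2 − 73.8)/(88 − 37) = −0.6, so p = 96 − 0.6q.
Supply slope = (64.474 − 36.526)/(88 − 37) = 0.548, so p = 16.25 + 0.548q.
Competitive equilibrium: 96 − 0.6q = 16.25 + 0.548q → q* = 69.4686, p* = 54.3188.
With the tax, the buyer price exceeds the seller price by 22: (96 − 0.6q) − (16.25 + 0.548q) = 22 → q' = 50.3049.
Δq = 69.4686 − 50.3049 = 19.1637; the wedge equals the tax, 22.
The triangle = ½ × 19.1637 × 22 = 210.80.

210.80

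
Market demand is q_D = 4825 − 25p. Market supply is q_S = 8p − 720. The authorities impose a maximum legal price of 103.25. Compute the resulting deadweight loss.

22157.45

In inverse form: demand p = 193 − 0.04q, supply p = 90 + 0.125q.
Competitive equilibrium: 193 − 0.04q = 90 + 0.125q → q* = 624.2424, p* = 168.0303.
At the ceiling p = 103.25, quantity supplied = (103.25 − 90)/0.125 = 106.
Willingness to pay at q' = 106: 193 − 0.04·106 = 188.76.
Δq = 624.2424 − 106 = 518.2424; wedge = 188.76 − 103.25 = 85.51.
The triangle = ½ × 518.2424 × 85.51 = 22157.45.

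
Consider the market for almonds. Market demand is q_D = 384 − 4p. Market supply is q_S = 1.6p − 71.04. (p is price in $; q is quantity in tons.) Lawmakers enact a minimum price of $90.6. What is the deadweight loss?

In inverse form: demand p = 96 − 0.25q, supply p = 44.4 + 0.625q.
Competitive equilibrium: 96 − 0.25q = 44.4 + 0.625q → q* = 58.9714, p* = 81.2571.
At the floor p = 90.6, quantity demanded = (96 − 90.6)/0.25 = 21.6.
Sellers' marginal cost at q' = 21.6: 44.4 + 0.625·21.6 = 57.9.
Δq = 58.9714 − 21.6 = 37.3714; wedge = 90.6 − 57.9 = 32.7.
Deadweight loss = ½ × 37.3714 × 32.7 = $611.02.

$611.02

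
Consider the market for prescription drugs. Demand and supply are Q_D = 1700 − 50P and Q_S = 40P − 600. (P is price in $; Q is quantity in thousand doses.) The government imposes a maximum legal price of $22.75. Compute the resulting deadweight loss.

$283.36 thousand

In inverse form: demand P = 34 − 0.02Q, supply P = 15 + 0.025Q.
Competitive equilibrium: 34 − 0.02Q = 15 + 0.025Q → Q* = 422.2222, P* = 25.5556.
At the ceiling P = 22.75, quantity supplied = (22.75 − 15)/0.025 = 310.
Willingness to pay at Q' = 310: 34 − 0.02·310 = 27.8.
ΔQ = 422.2222 − 310 = 112.2222; wedge = 27.8 − 22.75 = 5.05.
Deadweight loss = ½ × 112.2222 × 5.05 = $283.36 thousand.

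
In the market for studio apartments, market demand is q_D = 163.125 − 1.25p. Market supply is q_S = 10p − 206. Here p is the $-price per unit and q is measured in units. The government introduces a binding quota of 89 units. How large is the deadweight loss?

In inverse form: demand p = 130.5 − 0.8q, supply p = 20.6 + 0.1q.
Competitive equilibrium: 130.5 − 0.8q = 20.6 + 0.1q → q* = 122.1111, p* = 32.8111.
At q = 89: demand price = 130.5 − 0.8·89 = 59.3; supply price = 20.6 + 0.1·89 = 29.5.
Δq = 122.1111 − 89 = 33.1111; wedge = 59.3 − 29.5 = 29.8.
Deadweight loss = ½ × 33.1111 × 29.8 = $493.36.

$493.36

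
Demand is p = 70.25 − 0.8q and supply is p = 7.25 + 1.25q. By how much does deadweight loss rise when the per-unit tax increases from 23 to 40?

261.22

Competitive equilibrium: 70.25 − 0.8q = 7.25 + 1.25q → q* = 30.7317, p* = 45.6646.
For a per-unit tax t: Δq = t/2.05, so DWL = ½·t·(t/2.05) = t²/4.1.
At t = 23: DWL = 129.024. At t = 40: DWL = 390.244.
Increase = 390.244 − 129.024 = 261.22.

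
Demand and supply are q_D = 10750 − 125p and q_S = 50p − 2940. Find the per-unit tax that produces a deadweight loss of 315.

4.2

In inverse form: demand p = 86 − 0.008q, supply p = 58.8 + 0.02q.
Competitive equilibrium: 86 − 0.008q = 58.8 + 0.02q → q* = 971.4286, p* = 78.2286.
A tax t gives Δq = t/0.028 and wedge t, so DWL = t²/0.056.
t²/0.056 = 315 → t² = 17.64 → t = 4.2.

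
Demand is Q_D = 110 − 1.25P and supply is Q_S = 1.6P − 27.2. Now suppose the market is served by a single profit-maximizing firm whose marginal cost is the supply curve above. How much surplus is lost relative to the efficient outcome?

In inverse form: demand P = 88 − 0.8Q, supply P = 17 + 0.625Q.
Competitive equilibrium: 88 − 0.8Q = 17 + 0.625Q → Q* = 49.8246, P* = 48.1404.
Marginal revenue: MR = 88 − 1.6Q. Set MR = MC: 88 − 1.6Q = 17 + 0.625Q → Q_m = 31.9101.
Price P_m = 88 − 0.8·31.9101 = 62.4719; MC(Q_m) = 17 + 0.625·31.9101 = 36.9438.
Competitive Q* = 49.8246, so ΔQ = 17.9145; wedge = 62.4719 − 36.9438 = 25.5281.
Deadweight loss = ½ × 17.9145 × 25.5281 = 228.66.

228.66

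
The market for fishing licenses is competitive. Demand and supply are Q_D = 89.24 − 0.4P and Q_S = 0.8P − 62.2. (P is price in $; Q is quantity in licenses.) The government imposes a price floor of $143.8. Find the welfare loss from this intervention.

In inverse form: demand P = 223.1 − 2.5Q, supply P = 77.75 + 1.25Q.
Competitive equilibrium: 223.1 − 2.5Q = 77.75 + 1.25Q → Q* = 38.76, P* = 126.2.
At the floor P = 143.8, quantity demanded = (223.1 − 143.8)/2.5 = 31.72.
Sellers' marginal cost at Q' = 31.72: 77.75 + 1.25·31.72 = 117.4.
ΔQ = 38.76 − 31.72 = 7.04; wedge = 143.8 − 117.4 = 26.4.
Welfare loss = ½ × 7.04 × 26.4 = $92.928.

$92.928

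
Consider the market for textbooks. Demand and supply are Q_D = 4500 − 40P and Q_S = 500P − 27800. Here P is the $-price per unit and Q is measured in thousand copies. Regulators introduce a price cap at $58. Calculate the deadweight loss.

$11115.74 thousand

In inverse form: demand P = 112.5 − 0.025Q, supply P = 55.6 + 0.002Q.
Competitive equilibrium: 112.5 − 0.025Q = 55.6 + 0.002Q → Q* = 2107.4074, P* = 59.8148.
At the ceiling P = 58, quantity supplied = (58 − 55.6)/0.002 = 1200.
Willingness to pay at Q' = 1200: 112.5 − 0.025·1200 = 82.5.
ΔQ = 2107.4074 − 1200 = 907.4074; wedge = 82.5 − 58 = 24.5.
Deadweight loss = ½ × 907.4074 × 24.5 = $11115.74 thousand.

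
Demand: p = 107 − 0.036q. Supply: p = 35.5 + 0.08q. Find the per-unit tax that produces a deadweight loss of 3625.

29

Competitive equilibrium: 107 − 0.036q = 35.5 + 0.08q → q* = 616.3793, p* = 84.8103.
A tax t gives Δq = t/0.116 and wedge t, so DWL = t²/0.232.
t²/0.232 = 3625 → t² = 841 → t = 29.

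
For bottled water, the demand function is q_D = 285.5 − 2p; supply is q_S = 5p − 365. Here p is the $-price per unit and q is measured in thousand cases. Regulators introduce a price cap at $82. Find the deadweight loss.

In inverse form: demand p = 142.75 − 0.5q, supply p = 73 + 0.2q.
Competitive equilibrium: 142.75 − 0.5q = 73 + 0.2q → q* = 99.64286, p* = 92.92857.
At the ceiling p = 82, quantity supplied = (82 − 73)/0.2 = 45.
Willingness to pay at q' = 45: 142.75 − 0.5·45 = 120.25.
Δq = 99.64286 − 45 = 54.64286; wedge = 120.25 − 82 = 38.25.
The triangle = ½ × 54.64286 × 38.25 = $1045.04 thousand.

$1045.04 thousand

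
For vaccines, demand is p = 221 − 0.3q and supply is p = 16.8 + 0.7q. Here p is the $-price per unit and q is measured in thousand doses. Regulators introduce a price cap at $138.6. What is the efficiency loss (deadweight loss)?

Competitive equilibrium: 221 − 0.3q = 16.8 + 0.7q → q* = 204.2, p* = 159.74.
At the ceiling p = 138.6, quantity supplied = (138.6 − 16.8)/0.7 = 174.
Willingness to pay at q' = 174: 221 − 0.3·174 = 168.8.
Δq = 204.2 − 174 = 30.2; wedge = 168.8 − 138.6 = 30.2.
DWL = ½ × 30.2 × 30.2 = $456.02 thousand.

$456.02 thousand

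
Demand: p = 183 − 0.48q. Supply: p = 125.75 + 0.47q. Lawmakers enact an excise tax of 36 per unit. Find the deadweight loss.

Competitive equilibrium: 183 − 0.48q = 125.75 + 0.47q → q* = 60.2632, p* = 154.0737.
With the tax, the buyer price exceeds the seller price by 36: (183 − 0.48q) − (125.75 + 0.47q) = 36 → q' = 22.3684.
Δq = 60.2632 − 22.3684 = 37.8948; the wedge equals the tax, 36.
The triangle = ½ × 37.8948 × 36 = 682.11.

682.11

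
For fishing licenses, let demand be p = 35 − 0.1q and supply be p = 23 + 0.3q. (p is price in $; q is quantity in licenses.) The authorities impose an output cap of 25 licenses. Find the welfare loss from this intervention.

Competitive equilibrium: 35 − 0.1q = 23 + 0.3q → q* = 30, p* = 32.
At q = 25: demand price = 35 − 0.1·25 = 32.5; supply price = 23 + 0.3·25 = 30.5.
Δq = 30 − 25 = 5; wedge = 32.5 − 30.5 = 2.
Welfare loss = ½ × 5 × 2 = $5.

$5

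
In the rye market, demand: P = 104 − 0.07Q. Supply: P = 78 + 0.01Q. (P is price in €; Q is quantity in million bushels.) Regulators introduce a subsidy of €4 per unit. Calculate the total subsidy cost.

Competitive equilibrium: 104 − 0.07Q = 78 + 0.01Q → Q* = 325, P* = 81.25.
The subsidy lowers effective supply by 4: P = 74 + 0.01Q.
New quantity: 104 − 0.07Q = 74 + 0.01Q → Q' = 375.
Total subsidy cost = 4 × 375 = €1500 million.

€1500 million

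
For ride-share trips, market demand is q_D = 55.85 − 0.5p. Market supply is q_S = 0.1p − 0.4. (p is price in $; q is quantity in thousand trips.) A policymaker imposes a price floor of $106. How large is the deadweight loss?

In inverse form: demand p = 111.7 − 2q, supply p = 4 + 10q.
Competitive equilibrium: 111.7 − 2q = 4 + 10q → q* = 8.975, p* = 93.75.
At the floor p = 106, quantity demanded = (111.7 − 106)/2 = 2.85.
Sellers' marginal cost at q' = 2.85: 4 + 10·2.85 = 32.5.
Δq = 8.975 − 2.85 = 6.125; wedge = 106 − 32.5 = 73.5.
Deadweight loss = ½ × 6.125 × 73.5 = $225.09 thousand.

$225.09 thousand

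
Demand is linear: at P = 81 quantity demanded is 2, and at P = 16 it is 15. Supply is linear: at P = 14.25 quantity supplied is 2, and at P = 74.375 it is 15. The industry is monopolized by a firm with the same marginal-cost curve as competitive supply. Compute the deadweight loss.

Demand slope = (16 − 81)/(15 − 2) = −5, so P = 91 − 5Q.
Supply slope = (74.375 − 14.25)/(15 − 2) = 4.625, so P = 5 + 4.625Q.
Competitive equilibrium: 91 − 5Q = 5 + 4.625Q → Q* = 8.9351, P* = 46.3247.
Marginal revenue: MR = 91 − 10Q. Set MR = MC: 91 − 10Q = 5 + 4.625Q → Q_m = 5.8803.
Price P_m = 91 − 5·5.8803 = 61.5985; MC(Q_m) = 5 + 4.625·5.8803 = 32.1964.
Competitive Q* = 8.9351, so ΔQ = 3.0548; wedge = 61.5985 − 32.1964 = 29.4021.
Welfare loss = ½ × 3.0548 × 29.4021 = 44.91.

44.91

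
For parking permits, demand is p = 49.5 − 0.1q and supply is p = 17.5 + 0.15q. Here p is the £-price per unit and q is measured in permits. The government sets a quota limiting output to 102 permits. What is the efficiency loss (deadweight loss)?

£84.50

Competitive equilibrium: 49.5 − 0.1q = 17.5 + 0.15q → q* = 128, p* = 36.7.
At q = 102: demand price = 49.5 − 0.1·102 = 39.3; supply price = 17.5 + 0.15·102 = 32.8.
Δq = 128 − 102 = 26; wedge = 39.3 − 32.8 = 6.5.
DWL = ½ × 26 × 6.5 = £84.50.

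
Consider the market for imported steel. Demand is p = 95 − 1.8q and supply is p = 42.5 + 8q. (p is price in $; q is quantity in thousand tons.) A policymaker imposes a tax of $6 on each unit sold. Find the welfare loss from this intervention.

Competitive equilibrium: 95 − 1.8q = 42.5 + 8q → q* = 5.3571, p* = 85.3571.
With the tax, the buyer price exceeds the seller price by 6: (95 − 1.8q) − (42.5 + 8q) = 6 → q' = 4.7449.
Δq = 5.3571 − 4.7449 = 0.6122; the wedge equals the tax, 6.
Deadweight loss = ½ × 0.6122 × 6 = $1.84 thousand.

$1.84 thousand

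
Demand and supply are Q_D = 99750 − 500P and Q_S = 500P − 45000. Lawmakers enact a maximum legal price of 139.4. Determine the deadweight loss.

14311.25

In inverse form: demand P = 199.5 − 0.002Q, supply P = 90 + 0.002Q.
Competitive equilibrium: 199.5 − 0.002Q = 90 + 0.002Q → Q* = 27375, P* = 144.75.
At the ceiling P = 139.4, quantity supplied = (139.4 − 90)/0.002 = 24700.
Willingness to pay at Q' = 24700: 199.5 − 0.002·24700 = 150.1.
ΔQ = 27375 − 24700 = 2675; wedge = 150.1 − 139.4 = 10.7.
Deadweight loss = ½ × 2675 × 10.7 = 14311.25.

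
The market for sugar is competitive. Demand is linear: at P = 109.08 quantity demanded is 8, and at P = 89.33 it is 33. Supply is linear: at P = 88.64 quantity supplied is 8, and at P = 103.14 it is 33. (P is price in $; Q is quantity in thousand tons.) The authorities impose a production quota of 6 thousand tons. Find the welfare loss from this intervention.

Demand slope = (89.33 − 109.08)/(33 − 8) = −0.79, so P = 115.4 − 0.79Q.
Supply slope = (103.14 − 88.64)/(33 − 8) = 0.58, so P = 84 + 0.58Q.
Competitive equilibrium: 115.4 − 0.79Q = 84 + 0.58Q → Q* = 22.9197, P* = 97.2934.
At Q = 6: demand price = 115.4 − 0.79·6 = 110.66; supply price = 84 + 0.58·6 = 87.48.
ΔQ = 22.9197 − 6 = 16.9197; wedge = 110.66 − 87.48 = 23.18.
DWL = ½ × 16.9197 × 23.18 = $196.10 thousand.

$196.10 thousand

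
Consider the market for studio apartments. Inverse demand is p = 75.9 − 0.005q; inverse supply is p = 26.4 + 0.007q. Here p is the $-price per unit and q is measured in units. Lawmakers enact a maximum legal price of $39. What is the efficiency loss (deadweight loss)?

Competitive equilibrium: 75.9 − 0.005q = 26.4 + 0.007q → q* = 4125, p* = 55.275.
At the ceiling p = 39, quantity supplied = (39 − 26.4)/0.007 = 1800.
Willingness to pay at q' = 1800: 75.9 − 0.005·1800 = 66.9.
Δq = 4125 − 1800 = 2325; wedge = 66.9 − 39 = 27.9.
Deadweight loss = ½ × 2325 × 27.9 = $32433.75.

$32433.75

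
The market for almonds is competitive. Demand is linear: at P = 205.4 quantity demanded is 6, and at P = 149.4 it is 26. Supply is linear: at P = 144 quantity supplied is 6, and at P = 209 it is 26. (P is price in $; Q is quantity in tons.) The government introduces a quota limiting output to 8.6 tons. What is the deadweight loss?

Demand slope = (149.4 − 205.4)/(26 − 6) = −2.8, so P = 222.2 − 2.8Q.
Supply slope = (209 − 144)/(26 − 6) = 3.25, so P = 124.5 + 3.25Q.
Competitive equilibrium: 222.2 − 2.8Q = 124.5 + 3.25Q → Q* = 16.1488, P* = 176.9835.
At Q = 8.6: demand price = 222.2 − 2.8·8.6 = 198.12; supply price = 124.5 + 3.25·8.6 = 152.45.
ΔQ = 16.1488 − 8.6 = 7.5488; wedge = 198.12 − 152.45 = 45.67.
Deadweight loss = ½ × 7.5488 × 45.67 = $172.38.

$172.38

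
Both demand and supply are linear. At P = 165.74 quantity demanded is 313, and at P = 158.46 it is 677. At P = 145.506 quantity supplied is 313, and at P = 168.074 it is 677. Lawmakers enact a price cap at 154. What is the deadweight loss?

493.90

Demand slope = (158.46 − 165.74)/(677 − 313) = −0.02, so P = 172 − 0.02Q.
Supply slope = (168.074 − 145.506)/(677 − 313) = 0.062, so P = 126.1 + 0.062Q.
Competitive equilibrium: 172 − 0.02Q = 126.1 + 0.062Q → Q* = 559.7561, P* = 160.8049.
At the ceiling P = 154, quantity supplied = (154 − 126.1)/0.062 = 450.
Willingness to pay at Q' = 450: 172 − 0.02·450 = 163.
ΔQ = 559.7561 − 450 = 109.7561; wedge = 163 − 154 = 9.
Deadweight loss = ½ × 109.7561 × 9 = 493.90.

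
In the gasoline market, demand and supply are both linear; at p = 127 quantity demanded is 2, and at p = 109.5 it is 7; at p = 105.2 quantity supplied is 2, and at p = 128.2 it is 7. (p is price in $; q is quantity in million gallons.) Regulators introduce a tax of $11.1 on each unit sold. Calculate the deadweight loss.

Demand slope = (109.5 − 127)/(7 − 2) = −3.5, so p = 134 − 3.5q.
Supply slope = (128.2 − 105.2)/(7 − 2) = 4.6, so p = 96 + 4.6q.
Competitive equilibrium: 134 − 3.5q = 96 + 4.6q → q* = 4.6914, p* = 117.5802.
With the tax, the buyer price exceeds the seller price by 11.1: (134 − 3.5q) − (96 + 4.6q) = 11.1 → q' = 3.321.
Δq = 4.6914 − 3.321 = 1.3704; the wedge equals the tax, 11.1.
Welfare loss = ½ × 1.3704 × 11.1 = $7.61 million.

$7.61 million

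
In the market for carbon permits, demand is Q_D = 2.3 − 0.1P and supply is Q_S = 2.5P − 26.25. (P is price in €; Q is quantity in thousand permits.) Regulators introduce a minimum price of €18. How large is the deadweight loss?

€2.56 thousand

In inverse form: demand P = 23 − 10Q, supply P = 10.5 + 0.4Q.
Competitive equilibrium: 23 − 10Q = 10.5 + 0.4Q → Q* = 1.2019, P* = 10.9808.
At the floor P = 18, quantity demanded = (23 − 18)/10 = 0.5.
Sellers' marginal cost at Q' = 0.5: 10.5 + 0.4·0.5 = 10.7.
ΔQ = 1.2019 − 0.5 = 0.7019; wedge = 18 − 10.7 = 7.3.
DWL = ½ × 0.7019 × 7.3 = €2.56 thousand.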